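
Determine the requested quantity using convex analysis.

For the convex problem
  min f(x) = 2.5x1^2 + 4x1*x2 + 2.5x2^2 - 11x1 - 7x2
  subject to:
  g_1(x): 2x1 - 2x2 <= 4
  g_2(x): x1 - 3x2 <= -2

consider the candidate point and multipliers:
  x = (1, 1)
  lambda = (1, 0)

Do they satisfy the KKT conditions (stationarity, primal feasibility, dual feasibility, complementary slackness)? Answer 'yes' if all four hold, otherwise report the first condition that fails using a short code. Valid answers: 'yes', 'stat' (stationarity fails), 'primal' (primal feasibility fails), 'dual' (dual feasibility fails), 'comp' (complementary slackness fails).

Gradient of f: grad f(x) = Q x + c = (-2, 2)
Constraint values g_i(x) = a_i^T x - b_i:
  g_1((1, 1)) = -4
  g_2((1, 1)) = 0
Stationarity residual: grad f(x) + sum_i lambda_i a_i = (0, 0)
  -> stationarity OK
Primal feasibility (all g_i <= 0): OK
Dual feasibility (all lambda_i >= 0): OK
Complementary slackness (lambda_i * g_i(x) = 0 for all i): FAILS

Verdict: the first failing condition is complementary_slackness -> comp.

comp


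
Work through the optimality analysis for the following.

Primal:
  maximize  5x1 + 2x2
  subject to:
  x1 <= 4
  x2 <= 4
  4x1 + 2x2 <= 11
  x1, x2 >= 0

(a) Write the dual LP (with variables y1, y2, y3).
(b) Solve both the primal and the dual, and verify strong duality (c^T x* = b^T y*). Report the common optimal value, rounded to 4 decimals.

The standard primal-dual pair for 'max c^T x s.t. A x <= b, x >= 0' is:
  Dual:  min b^T y  s.t.  A^T y >= c,  y >= 0.

So the dual LP is:
  minimize  4y1 + 4y2 + 11y3
  subject to:
    y1 + 4y3 >= 5
    y2 + 2y3 >= 2
    y1, y2, y3 >= 0

Solving the primal: x* = (2.75, 0).
  primal value c^T x* = 13.75.
Solving the dual: y* = (0, 0, 1.25).
  dual value b^T y* = 13.75.
Strong duality: c^T x* = b^T y*. Confirmed.

13.75


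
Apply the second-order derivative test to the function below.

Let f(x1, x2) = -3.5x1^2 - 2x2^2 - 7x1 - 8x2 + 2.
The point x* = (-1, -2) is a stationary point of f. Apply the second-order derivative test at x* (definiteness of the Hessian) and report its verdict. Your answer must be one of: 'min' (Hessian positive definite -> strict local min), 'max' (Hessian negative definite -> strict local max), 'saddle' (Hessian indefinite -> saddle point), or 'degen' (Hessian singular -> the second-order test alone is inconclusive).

Compute the Hessian H = grad^2 f:
  H = [[-7, 0], [0, -4]]
Verify stationarity: grad f(x*) = H x* + g = (0, 0).
Eigenvalues of H: -7, -4.
Both eigenvalues < 0, so H is negative definite -> x* is a strict local max.

max


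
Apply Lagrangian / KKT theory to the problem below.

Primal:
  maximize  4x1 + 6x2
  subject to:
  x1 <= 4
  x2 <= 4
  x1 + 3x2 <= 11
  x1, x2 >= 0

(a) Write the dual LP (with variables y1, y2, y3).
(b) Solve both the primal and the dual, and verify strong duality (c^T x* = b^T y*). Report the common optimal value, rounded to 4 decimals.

The standard primal-dual pair for 'max c^T x s.t. A x <= b, x >= 0' is:
  Dual:  min b^T y  s.t.  A^T y >= c,  y >= 0.

So the dual LP is:
  minimize  4y1 + 4y2 + 11y3
  subject to:
    y1 + y3 >= 4
    y2 + 3y3 >= 6
    y1, y2, y3 >= 0

Solving the primal: x* = (4, 2.3333).
  primal value c^T x* = 30.
Solving the dual: y* = (2, 0, 2).
  dual value b^T y* = 30.
Strong duality: c^T x* = b^T y*. Confirmed.

30


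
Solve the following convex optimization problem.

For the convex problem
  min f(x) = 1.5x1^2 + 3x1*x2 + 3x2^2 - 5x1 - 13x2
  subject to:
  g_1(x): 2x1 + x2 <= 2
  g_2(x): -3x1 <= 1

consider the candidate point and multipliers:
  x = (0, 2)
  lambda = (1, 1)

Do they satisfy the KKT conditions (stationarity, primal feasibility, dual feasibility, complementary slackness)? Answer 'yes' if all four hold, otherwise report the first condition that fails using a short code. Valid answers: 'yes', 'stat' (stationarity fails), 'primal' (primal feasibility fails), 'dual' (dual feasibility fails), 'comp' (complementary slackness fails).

Gradient of f: grad f(x) = Q x + c = (1, -1)
Constraint values g_i(x) = a_i^T x - b_i:
  g_1((0, 2)) = 0
  g_2((0, 2)) = -1
Stationarity residual: grad f(x) + sum_i lambda_i a_i = (0, 0)
  -> stationarity OK
Primal feasibility (all g_i <= 0): OK
Dual feasibility (all lambda_i >= 0): OK
Complementary slackness (lambda_i * g_i(x) = 0 for all i): FAILS

Verdict: the first failing condition is complementary_slackness -> comp.

comp


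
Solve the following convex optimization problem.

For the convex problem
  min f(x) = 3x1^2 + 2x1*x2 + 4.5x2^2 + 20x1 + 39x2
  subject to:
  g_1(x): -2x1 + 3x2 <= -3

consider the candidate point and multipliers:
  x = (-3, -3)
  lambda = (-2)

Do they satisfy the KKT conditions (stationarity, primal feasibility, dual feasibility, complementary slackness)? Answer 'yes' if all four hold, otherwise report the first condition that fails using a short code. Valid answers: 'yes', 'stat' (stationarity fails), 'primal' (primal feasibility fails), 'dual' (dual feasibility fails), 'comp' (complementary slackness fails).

Gradient of f: grad f(x) = Q x + c = (-4, 6)
Constraint values g_i(x) = a_i^T x - b_i:
  g_1((-3, -3)) = 0
Stationarity residual: grad f(x) + sum_i lambda_i a_i = (0, 0)
  -> stationarity OK
Primal feasibility (all g_i <= 0): OK
Dual feasibility (all lambda_i >= 0): FAILS
Complementary slackness (lambda_i * g_i(x) = 0 for all i): OK

Verdict: the first failing condition is dual_feasibility -> dual.

dual


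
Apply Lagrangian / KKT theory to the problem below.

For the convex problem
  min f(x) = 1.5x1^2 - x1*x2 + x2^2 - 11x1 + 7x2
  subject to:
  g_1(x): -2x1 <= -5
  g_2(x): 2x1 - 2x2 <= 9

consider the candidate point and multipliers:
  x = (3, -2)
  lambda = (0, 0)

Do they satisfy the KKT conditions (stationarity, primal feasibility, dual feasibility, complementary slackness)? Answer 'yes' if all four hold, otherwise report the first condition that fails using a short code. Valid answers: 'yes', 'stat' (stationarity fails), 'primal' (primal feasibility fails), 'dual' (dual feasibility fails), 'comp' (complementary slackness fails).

Gradient of f: grad f(x) = Q x + c = (0, 0)
Constraint values g_i(x) = a_i^T x - b_i:
  g_1((3, -2)) = -1
  g_2((3, -2)) = 1
Stationarity residual: grad f(x) + sum_i lambda_i a_i = (0, 0)
  -> stationarity OK
Primal feasibility (all g_i <= 0): FAILS
Dual feasibility (all lambda_i >= 0): OK
Complementary slackness (lambda_i * g_i(x) = 0 for all i): OK

Verdict: the first failing condition is primal_feasibility -> primal.

primal


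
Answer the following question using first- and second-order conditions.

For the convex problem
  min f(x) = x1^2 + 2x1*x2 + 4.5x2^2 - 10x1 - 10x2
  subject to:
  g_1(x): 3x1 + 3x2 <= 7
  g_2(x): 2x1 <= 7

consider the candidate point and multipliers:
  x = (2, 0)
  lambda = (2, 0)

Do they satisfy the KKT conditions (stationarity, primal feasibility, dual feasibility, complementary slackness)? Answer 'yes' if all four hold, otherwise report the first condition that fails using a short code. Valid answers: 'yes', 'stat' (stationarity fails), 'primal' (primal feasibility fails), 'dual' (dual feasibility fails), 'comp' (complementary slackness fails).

Gradient of f: grad f(x) = Q x + c = (-6, -6)
Constraint values g_i(x) = a_i^T x - b_i:
  g_1((2, 0)) = -1
  g_2((2, 0)) = -3
Stationarity residual: grad f(x) + sum_i lambda_i a_i = (0, 0)
  -> stationarity OK
Primal feasibility (all g_i <= 0): OK
Dual feasibility (all lambda_i >= 0): OK
Complementary slackness (lambda_i * g_i(x) = 0 for all i): FAILS

Verdict: the first failing condition is complementary_slackness -> comp.

comp


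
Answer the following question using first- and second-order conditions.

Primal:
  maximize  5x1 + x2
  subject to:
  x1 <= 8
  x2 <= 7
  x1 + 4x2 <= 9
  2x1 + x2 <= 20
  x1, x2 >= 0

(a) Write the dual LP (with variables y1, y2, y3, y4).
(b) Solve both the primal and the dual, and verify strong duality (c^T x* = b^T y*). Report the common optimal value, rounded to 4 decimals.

The standard primal-dual pair for 'max c^T x s.t. A x <= b, x >= 0' is:
  Dual:  min b^T y  s.t.  A^T y >= c,  y >= 0.

So the dual LP is:
  minimize  8y1 + 7y2 + 9y3 + 20y4
  subject to:
    y1 + y3 + 2y4 >= 5
    y2 + 4y3 + y4 >= 1
    y1, y2, y3, y4 >= 0

Solving the primal: x* = (8, 0.25).
  primal value c^T x* = 40.25.
Solving the dual: y* = (4.75, 0, 0.25, 0).
  dual value b^T y* = 40.25.
Strong duality: c^T x* = b^T y*. Confirmed.

40.25


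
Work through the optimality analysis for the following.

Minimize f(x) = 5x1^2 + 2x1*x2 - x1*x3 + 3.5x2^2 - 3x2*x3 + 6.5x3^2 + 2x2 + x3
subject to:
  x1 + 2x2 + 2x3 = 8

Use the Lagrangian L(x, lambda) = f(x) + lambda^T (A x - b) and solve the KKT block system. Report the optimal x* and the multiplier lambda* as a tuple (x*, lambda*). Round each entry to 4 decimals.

Form the Lagrangian:
  L(x, lambda) = (1/2) x^T Q x + c^T x + lambda^T (A x - b)
Stationarity (grad_x L = 0): Q x + c + A^T lambda = 0.
Primal feasibility: A x = b.

This gives the KKT block system:
  [ Q   A^T ] [ x     ]   [-c ]
  [ A    0  ] [ lambda ] = [ b ]

Solving the linear system:
  x*      = (0.4008, 2.2535, 1.5461)
  lambda* = (-6.9689)
  f(x*)   = 30.9023

x* = (0.4008, 2.2535, 1.5461), lambda* = (-6.9689)


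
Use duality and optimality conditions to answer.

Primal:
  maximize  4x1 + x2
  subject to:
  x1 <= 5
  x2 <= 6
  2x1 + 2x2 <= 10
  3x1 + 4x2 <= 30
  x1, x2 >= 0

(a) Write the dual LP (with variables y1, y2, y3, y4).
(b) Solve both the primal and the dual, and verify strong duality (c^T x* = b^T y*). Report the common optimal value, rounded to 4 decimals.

The standard primal-dual pair for 'max c^T x s.t. A x <= b, x >= 0' is:
  Dual:  min b^T y  s.t.  A^T y >= c,  y >= 0.

So the dual LP is:
  minimize  5y1 + 6y2 + 10y3 + 30y4
  subject to:
    y1 + 2y3 + 3y4 >= 4
    y2 + 2y3 + 4y4 >= 1
    y1, y2, y3, y4 >= 0

Solving the primal: x* = (5, 0).
  primal value c^T x* = 20.
Solving the dual: y* = (3, 0, 0.5, 0).
  dual value b^T y* = 20.
Strong duality: c^T x* = b^T y*. Confirmed.

20


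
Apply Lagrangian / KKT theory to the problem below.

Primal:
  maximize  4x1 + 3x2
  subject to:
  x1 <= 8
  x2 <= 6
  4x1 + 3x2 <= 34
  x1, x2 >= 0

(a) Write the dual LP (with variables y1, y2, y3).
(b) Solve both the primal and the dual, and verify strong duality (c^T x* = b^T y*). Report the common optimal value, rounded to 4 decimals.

The standard primal-dual pair for 'max c^T x s.t. A x <= b, x >= 0' is:
  Dual:  min b^T y  s.t.  A^T y >= c,  y >= 0.

So the dual LP is:
  minimize  8y1 + 6y2 + 34y3
  subject to:
    y1 + 4y3 >= 4
    y2 + 3y3 >= 3
    y1, y2, y3 >= 0

Solving the primal: x* = (4, 6).
  primal value c^T x* = 34.
Solving the dual: y* = (0, 0, 1).
  dual value b^T y* = 34.
Strong duality: c^T x* = b^T y*. Confirmed.

34


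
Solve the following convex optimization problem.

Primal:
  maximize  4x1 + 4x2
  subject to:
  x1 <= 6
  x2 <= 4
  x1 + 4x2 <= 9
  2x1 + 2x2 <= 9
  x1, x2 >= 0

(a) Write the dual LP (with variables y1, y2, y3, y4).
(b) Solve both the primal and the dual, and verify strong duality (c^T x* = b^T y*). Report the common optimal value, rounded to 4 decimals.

The standard primal-dual pair for 'max c^T x s.t. A x <= b, x >= 0' is:
  Dual:  min b^T y  s.t.  A^T y >= c,  y >= 0.

So the dual LP is:
  minimize  6y1 + 4y2 + 9y3 + 9y4
  subject to:
    y1 + y3 + 2y4 >= 4
    y2 + 4y3 + 2y4 >= 4
    y1, y2, y3, y4 >= 0

Solving the primal: x* = (4.5, 0).
  primal value c^T x* = 18.
Solving the dual: y* = (0, 0, 0, 2).
  dual value b^T y* = 18.
Strong duality: c^T x* = b^T y*. Confirmed.

18


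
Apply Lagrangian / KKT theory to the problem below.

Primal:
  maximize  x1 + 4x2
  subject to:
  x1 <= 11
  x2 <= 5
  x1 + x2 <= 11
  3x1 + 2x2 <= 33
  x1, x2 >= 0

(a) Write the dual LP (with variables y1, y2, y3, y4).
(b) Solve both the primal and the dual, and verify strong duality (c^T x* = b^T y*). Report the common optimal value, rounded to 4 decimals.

The standard primal-dual pair for 'max c^T x s.t. A x <= b, x >= 0' is:
  Dual:  min b^T y  s.t.  A^T y >= c,  y >= 0.

So the dual LP is:
  minimize  11y1 + 5y2 + 11y3 + 33y4
  subject to:
    y1 + y3 + 3y4 >= 1
    y2 + y3 + 2y4 >= 4
    y1, y2, y3, y4 >= 0

Solving the primal: x* = (6, 5).
  primal value c^T x* = 26.
Solving the dual: y* = (0, 3, 1, 0).
  dual value b^T y* = 26.
Strong duality: c^T x* = b^T y*. Confirmed.

26


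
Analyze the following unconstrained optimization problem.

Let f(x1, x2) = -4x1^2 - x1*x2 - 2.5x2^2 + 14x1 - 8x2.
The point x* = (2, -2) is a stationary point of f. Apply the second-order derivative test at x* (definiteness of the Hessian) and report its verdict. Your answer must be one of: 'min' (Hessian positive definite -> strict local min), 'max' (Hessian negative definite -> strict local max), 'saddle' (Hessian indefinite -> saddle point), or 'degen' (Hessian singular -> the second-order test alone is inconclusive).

Compute the Hessian H = grad^2 f:
  H = [[-8, -1], [-1, -5]]
Verify stationarity: grad f(x*) = H x* + g = (0, 0).
Eigenvalues of H: -8.3028, -4.6972.
Both eigenvalues < 0, so H is negative definite -> x* is a strict local max.

max


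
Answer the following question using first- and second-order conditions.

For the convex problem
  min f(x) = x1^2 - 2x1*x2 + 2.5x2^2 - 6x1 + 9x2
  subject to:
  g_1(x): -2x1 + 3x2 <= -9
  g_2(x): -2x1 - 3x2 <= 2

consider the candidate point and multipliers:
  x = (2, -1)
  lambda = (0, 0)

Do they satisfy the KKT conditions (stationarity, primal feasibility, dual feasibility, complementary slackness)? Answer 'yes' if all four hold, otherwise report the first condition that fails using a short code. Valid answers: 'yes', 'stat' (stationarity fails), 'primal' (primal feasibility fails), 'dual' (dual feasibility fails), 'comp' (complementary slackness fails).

Gradient of f: grad f(x) = Q x + c = (0, 0)
Constraint values g_i(x) = a_i^T x - b_i:
  g_1((2, -1)) = 2
  g_2((2, -1)) = -3
Stationarity residual: grad f(x) + sum_i lambda_i a_i = (0, 0)
  -> stationarity OK
Primal feasibility (all g_i <= 0): FAILS
Dual feasibility (all lambda_i >= 0): OK
Complementary slackness (lambda_i * g_i(x) = 0 for all i): OK

Verdict: the first failing condition is primal_feasibility -> primal.

primal


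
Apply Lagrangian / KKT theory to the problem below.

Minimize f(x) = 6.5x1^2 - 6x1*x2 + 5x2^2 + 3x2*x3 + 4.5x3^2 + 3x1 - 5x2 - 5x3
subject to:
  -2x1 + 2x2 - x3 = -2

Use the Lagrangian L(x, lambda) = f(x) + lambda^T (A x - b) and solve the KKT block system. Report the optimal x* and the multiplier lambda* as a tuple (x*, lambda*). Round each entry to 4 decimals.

Form the Lagrangian:
  L(x, lambda) = (1/2) x^T Q x + c^T x + lambda^T (A x - b)
Stationarity (grad_x L = 0): Q x + c + A^T lambda = 0.
Primal feasibility: A x = b.

This gives the KKT block system:
  [ Q   A^T ] [ x     ]   [-c ]
  [ A    0  ] [ lambda ] = [ b ]

Solving the linear system:
  x*      = (0.0706, -0.4071, 1.0446)
  lambda* = (3.1803)
  f(x*)   = 1.6924

x* = (0.0706, -0.4071, 1.0446), lambda* = (3.1803)


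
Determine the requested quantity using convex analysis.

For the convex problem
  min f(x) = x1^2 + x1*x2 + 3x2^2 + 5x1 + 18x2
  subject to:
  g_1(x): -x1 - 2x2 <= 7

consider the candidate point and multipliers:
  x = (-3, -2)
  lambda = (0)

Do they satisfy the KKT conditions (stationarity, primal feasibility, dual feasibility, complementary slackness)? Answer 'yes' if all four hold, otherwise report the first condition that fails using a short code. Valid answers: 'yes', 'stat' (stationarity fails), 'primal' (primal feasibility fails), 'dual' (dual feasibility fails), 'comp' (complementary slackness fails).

Gradient of f: grad f(x) = Q x + c = (-3, 3)
Constraint values g_i(x) = a_i^T x - b_i:
  g_1((-3, -2)) = 0
Stationarity residual: grad f(x) + sum_i lambda_i a_i = (-3, 3)
  -> stationarity FAILS
Primal feasibility (all g_i <= 0): OK
Dual feasibility (all lambda_i >= 0): OK
Complementary slackness (lambda_i * g_i(x) = 0 for all i): OK

Verdict: the first failing condition is stationarity -> stat.

stat


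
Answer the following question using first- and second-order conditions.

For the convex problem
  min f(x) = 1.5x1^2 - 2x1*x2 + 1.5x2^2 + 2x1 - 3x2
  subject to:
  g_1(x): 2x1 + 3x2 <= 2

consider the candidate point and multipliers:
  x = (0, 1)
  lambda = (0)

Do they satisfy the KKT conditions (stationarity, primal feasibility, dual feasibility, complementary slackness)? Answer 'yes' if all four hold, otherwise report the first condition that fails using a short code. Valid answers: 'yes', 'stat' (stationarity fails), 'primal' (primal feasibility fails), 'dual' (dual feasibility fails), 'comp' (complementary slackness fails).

Gradient of f: grad f(x) = Q x + c = (0, 0)
Constraint values g_i(x) = a_i^T x - b_i:
  g_1((0, 1)) = 1
Stationarity residual: grad f(x) + sum_i lambda_i a_i = (0, 0)
  -> stationarity OK
Primal feasibility (all g_i <= 0): FAILS
Dual feasibility (all lambda_i >= 0): OK
Complementary slackness (lambda_i * g_i(x) = 0 for all i): OK

Verdict: the first failing condition is primal_feasibility -> primal.

primal


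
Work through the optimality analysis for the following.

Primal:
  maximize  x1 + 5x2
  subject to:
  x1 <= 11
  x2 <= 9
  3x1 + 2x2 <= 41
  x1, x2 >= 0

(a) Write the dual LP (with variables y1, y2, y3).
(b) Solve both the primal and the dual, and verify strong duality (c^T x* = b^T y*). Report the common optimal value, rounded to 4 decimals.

The standard primal-dual pair for 'max c^T x s.t. A x <= b, x >= 0' is:
  Dual:  min b^T y  s.t.  A^T y >= c,  y >= 0.

So the dual LP is:
  minimize  11y1 + 9y2 + 41y3
  subject to:
    y1 + 3y3 >= 1
    y2 + 2y3 >= 5
    y1, y2, y3 >= 0

Solving the primal: x* = (7.6667, 9).
  primal value c^T x* = 52.6667.
Solving the dual: y* = (0, 4.3333, 0.3333).
  dual value b^T y* = 52.6667.
Strong duality: c^T x* = b^T y*. Confirmed.

52.6667


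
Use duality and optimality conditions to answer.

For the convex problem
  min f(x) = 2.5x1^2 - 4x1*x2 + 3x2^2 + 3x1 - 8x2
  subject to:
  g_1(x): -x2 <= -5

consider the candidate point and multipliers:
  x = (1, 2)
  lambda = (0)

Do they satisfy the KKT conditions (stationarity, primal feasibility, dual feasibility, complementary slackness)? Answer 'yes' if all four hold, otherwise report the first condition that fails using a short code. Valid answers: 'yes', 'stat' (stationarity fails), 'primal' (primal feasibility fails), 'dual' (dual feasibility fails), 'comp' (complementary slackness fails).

Gradient of f: grad f(x) = Q x + c = (0, 0)
Constraint values g_i(x) = a_i^T x - b_i:
  g_1((1, 2)) = 3
Stationarity residual: grad f(x) + sum_i lambda_i a_i = (0, 0)
  -> stationarity OK
Primal feasibility (all g_i <= 0): FAILS
Dual feasibility (all lambda_i >= 0): OK
Complementary slackness (lambda_i * g_i(x) = 0 for all i): OK

Verdict: the first failing condition is primal_feasibility -> primal.

primal


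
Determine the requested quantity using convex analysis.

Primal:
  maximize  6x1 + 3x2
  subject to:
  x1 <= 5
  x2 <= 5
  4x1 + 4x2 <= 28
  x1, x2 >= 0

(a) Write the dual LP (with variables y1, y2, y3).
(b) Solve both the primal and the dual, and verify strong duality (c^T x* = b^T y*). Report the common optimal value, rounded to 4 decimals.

The standard primal-dual pair for 'max c^T x s.t. A x <= b, x >= 0' is:
  Dual:  min b^T y  s.t.  A^T y >= c,  y >= 0.

So the dual LP is:
  minimize  5y1 + 5y2 + 28y3
  subject to:
    y1 + 4y3 >= 6
    y2 + 4y3 >= 3
    y1, y2, y3 >= 0

Solving the primal: x* = (5, 2).
  primal value c^T x* = 36.
Solving the dual: y* = (3, 0, 0.75).
  dual value b^T y* = 36.
Strong duality: c^T x* = b^T y*. Confirmed.

36


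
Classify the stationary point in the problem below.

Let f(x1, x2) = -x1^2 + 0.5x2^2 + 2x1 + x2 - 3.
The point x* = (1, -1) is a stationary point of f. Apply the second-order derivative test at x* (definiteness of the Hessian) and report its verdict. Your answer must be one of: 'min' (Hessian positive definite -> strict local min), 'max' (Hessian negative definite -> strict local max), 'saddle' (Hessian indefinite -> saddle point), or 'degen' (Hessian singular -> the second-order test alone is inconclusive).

Compute the Hessian H = grad^2 f:
  H = [[-2, 0], [0, 1]]
Verify stationarity: grad f(x*) = H x* + g = (0, 0).
Eigenvalues of H: -2, 1.
Eigenvalues have mixed signs, so H is indefinite -> x* is a saddle point.

saddle


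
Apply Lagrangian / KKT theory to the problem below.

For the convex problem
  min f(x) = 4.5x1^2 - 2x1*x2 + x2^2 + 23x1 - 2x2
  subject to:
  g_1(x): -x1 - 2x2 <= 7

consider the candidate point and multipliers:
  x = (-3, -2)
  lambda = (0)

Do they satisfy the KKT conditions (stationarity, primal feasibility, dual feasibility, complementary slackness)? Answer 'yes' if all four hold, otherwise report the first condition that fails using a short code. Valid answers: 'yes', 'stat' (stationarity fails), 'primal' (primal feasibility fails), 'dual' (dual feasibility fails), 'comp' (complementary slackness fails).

Gradient of f: grad f(x) = Q x + c = (0, 0)
Constraint values g_i(x) = a_i^T x - b_i:
  g_1((-3, -2)) = 0
Stationarity residual: grad f(x) + sum_i lambda_i a_i = (0, 0)
  -> stationarity OK
Primal feasibility (all g_i <= 0): OK
Dual feasibility (all lambda_i >= 0): OK
Complementary slackness (lambda_i * g_i(x) = 0 for all i): OK

Verdict: yes, KKT holds.

yes


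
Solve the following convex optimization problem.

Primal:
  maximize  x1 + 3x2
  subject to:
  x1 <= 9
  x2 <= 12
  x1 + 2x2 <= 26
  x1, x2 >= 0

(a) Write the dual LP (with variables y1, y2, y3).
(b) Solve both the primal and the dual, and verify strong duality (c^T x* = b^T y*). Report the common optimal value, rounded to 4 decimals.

The standard primal-dual pair for 'max c^T x s.t. A x <= b, x >= 0' is:
  Dual:  min b^T y  s.t.  A^T y >= c,  y >= 0.

So the dual LP is:
  minimize  9y1 + 12y2 + 26y3
  subject to:
    y1 + y3 >= 1
    y2 + 2y3 >= 3
    y1, y2, y3 >= 0

Solving the primal: x* = (2, 12).
  primal value c^T x* = 38.
Solving the dual: y* = (0, 1, 1).
  dual value b^T y* = 38.
Strong duality: c^T x* = b^T y*. Confirmed.

38


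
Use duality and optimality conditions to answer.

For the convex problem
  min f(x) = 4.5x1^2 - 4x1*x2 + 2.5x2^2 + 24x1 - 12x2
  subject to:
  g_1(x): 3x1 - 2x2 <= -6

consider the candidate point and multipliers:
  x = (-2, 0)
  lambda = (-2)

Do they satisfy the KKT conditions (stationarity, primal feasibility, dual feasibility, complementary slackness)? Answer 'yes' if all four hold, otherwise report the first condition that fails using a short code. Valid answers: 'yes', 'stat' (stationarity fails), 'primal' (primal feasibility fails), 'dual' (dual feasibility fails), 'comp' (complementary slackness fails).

Gradient of f: grad f(x) = Q x + c = (6, -4)
Constraint values g_i(x) = a_i^T x - b_i:
  g_1((-2, 0)) = 0
Stationarity residual: grad f(x) + sum_i lambda_i a_i = (0, 0)
  -> stationarity OK
Primal feasibility (all g_i <= 0): OK
Dual feasibility (all lambda_i >= 0): FAILS
Complementary slackness (lambda_i * g_i(x) = 0 for all i): OK

Verdict: the first failing condition is dual_feasibility -> dual.

dual


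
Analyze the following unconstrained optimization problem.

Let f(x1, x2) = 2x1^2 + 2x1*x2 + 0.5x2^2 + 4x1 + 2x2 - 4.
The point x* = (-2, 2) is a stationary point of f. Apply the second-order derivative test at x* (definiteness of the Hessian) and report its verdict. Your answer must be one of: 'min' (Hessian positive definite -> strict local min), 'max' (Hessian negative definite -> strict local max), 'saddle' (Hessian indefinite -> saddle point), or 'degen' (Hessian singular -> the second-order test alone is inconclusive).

Compute the Hessian H = grad^2 f:
  H = [[4, 2], [2, 1]]
Verify stationarity: grad f(x*) = H x* + g = (0, 0).
Eigenvalues of H: 0, 5.
H has a zero eigenvalue (singular; positive semidefinite but not definite), so H is neither positive definite, negative definite, nor indefinite. The second-order test alone is inconclusive -> degen.
(Indeed, f is constant along the null direction of H through x*, so x* is not a strict local extremum.)

degen


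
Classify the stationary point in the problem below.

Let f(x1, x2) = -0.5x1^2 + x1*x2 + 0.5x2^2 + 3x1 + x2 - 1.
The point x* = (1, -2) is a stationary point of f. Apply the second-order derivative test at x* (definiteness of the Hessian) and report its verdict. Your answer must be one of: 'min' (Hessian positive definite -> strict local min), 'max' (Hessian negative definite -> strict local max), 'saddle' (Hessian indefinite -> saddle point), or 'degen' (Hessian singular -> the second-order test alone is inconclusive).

Compute the Hessian H = grad^2 f:
  H = [[-1, 1], [1, 1]]
Verify stationarity: grad f(x*) = H x* + g = (0, 0).
Eigenvalues of H: -1.4142, 1.4142.
Eigenvalues have mixed signs, so H is indefinite -> x* is a saddle point.

saddle


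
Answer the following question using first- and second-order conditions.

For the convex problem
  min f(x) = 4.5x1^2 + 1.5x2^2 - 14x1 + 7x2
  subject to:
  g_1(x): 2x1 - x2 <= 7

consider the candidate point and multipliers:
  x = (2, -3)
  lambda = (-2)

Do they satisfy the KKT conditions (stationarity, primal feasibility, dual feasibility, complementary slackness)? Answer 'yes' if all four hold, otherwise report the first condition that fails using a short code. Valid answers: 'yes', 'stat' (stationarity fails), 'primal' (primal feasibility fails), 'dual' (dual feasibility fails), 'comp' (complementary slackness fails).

Gradient of f: grad f(x) = Q x + c = (4, -2)
Constraint values g_i(x) = a_i^T x - b_i:
  g_1((2, -3)) = 0
Stationarity residual: grad f(x) + sum_i lambda_i a_i = (0, 0)
  -> stationarity OK
Primal feasibility (all g_i <= 0): OK
Dual feasibility (all lambda_i >= 0): FAILS
Complementary slackness (lambda_i * g_i(x) = 0 for all i): OK

Verdict: the first failing condition is dual_feasibility -> dual.

dual


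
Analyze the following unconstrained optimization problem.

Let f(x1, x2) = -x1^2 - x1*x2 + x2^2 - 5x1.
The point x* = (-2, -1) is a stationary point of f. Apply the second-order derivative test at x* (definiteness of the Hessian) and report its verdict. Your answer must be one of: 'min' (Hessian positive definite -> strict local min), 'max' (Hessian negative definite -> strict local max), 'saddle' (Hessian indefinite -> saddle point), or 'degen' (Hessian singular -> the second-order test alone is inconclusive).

Compute the Hessian H = grad^2 f:
  H = [[-2, -1], [-1, 2]]
Verify stationarity: grad f(x*) = H x* + g = (0, 0).
Eigenvalues of H: -2.2361, 2.2361.
Eigenvalues have mixed signs, so H is indefinite -> x* is a saddle point.

saddle


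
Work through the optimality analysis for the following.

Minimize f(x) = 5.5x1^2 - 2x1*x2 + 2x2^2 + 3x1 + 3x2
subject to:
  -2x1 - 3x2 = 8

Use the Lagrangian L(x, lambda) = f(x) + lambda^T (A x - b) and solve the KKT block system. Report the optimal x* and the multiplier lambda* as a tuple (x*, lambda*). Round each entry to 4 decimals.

Form the Lagrangian:
  L(x, lambda) = (1/2) x^T Q x + c^T x + lambda^T (A x - b)
Stationarity (grad_x L = 0): Q x + c + A^T lambda = 0.
Primal feasibility: A x = b.

This gives the KKT block system:
  [ Q   A^T ] [ x     ]   [-c ]
  [ A    0  ] [ lambda ] = [ b ]

Solving the linear system:
  x*      = (-0.8705, -2.0863)
  lambda* = (-1.2014)
  f(x*)   = 0.3705

x* = (-0.8705, -2.0863), lambda* = (-1.2014)


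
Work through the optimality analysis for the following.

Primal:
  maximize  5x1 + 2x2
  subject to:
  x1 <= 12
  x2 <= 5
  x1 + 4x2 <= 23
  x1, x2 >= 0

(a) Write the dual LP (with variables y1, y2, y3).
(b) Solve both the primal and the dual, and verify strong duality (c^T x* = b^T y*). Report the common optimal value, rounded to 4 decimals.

The standard primal-dual pair for 'max c^T x s.t. A x <= b, x >= 0' is:
  Dual:  min b^T y  s.t.  A^T y >= c,  y >= 0.

So the dual LP is:
  minimize  12y1 + 5y2 + 23y3
  subject to:
    y1 + y3 >= 5
    y2 + 4y3 >= 2
    y1, y2, y3 >= 0

Solving the primal: x* = (12, 2.75).
  primal value c^T x* = 65.5.
Solving the dual: y* = (4.5, 0, 0.5).
  dual value b^T y* = 65.5.
Strong duality: c^T x* = b^T y*. Confirmed.

65.5


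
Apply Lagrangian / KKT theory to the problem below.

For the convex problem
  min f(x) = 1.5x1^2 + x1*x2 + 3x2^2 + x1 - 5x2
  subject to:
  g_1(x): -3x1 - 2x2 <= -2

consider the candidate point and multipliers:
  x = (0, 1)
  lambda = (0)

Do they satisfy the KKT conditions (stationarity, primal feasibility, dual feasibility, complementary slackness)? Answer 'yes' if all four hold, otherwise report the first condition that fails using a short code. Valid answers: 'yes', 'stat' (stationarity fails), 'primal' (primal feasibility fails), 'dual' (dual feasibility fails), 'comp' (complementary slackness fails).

Gradient of f: grad f(x) = Q x + c = (2, 1)
Constraint values g_i(x) = a_i^T x - b_i:
  g_1((0, 1)) = 0
Stationarity residual: grad f(x) + sum_i lambda_i a_i = (2, 1)
  -> stationarity FAILS
Primal feasibility (all g_i <= 0): OK
Dual feasibility (all lambda_i >= 0): OK
Complementary slackness (lambda_i * g_i(x) = 0 for all i): OK

Verdict: the first failing condition is stationarity -> stat.

stat


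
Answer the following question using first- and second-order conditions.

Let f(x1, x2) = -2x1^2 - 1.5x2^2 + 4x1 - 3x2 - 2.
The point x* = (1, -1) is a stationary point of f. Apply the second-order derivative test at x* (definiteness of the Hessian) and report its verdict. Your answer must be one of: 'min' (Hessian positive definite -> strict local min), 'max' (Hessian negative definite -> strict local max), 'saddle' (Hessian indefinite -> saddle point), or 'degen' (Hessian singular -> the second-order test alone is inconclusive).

Compute the Hessian H = grad^2 f:
  H = [[-4, 0], [0, -3]]
Verify stationarity: grad f(x*) = H x* + g = (0, 0).
Eigenvalues of H: -4, -3.
Both eigenvalues < 0, so H is negative definite -> x* is a strict local max.

max


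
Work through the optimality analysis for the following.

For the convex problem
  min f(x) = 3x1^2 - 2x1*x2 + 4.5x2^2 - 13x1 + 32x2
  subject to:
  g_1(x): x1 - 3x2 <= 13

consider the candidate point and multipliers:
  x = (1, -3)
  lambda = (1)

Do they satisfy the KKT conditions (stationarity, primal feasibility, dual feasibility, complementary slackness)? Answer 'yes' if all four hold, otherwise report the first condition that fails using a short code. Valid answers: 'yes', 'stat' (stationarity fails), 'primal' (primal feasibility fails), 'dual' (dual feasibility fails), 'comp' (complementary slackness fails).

Gradient of f: grad f(x) = Q x + c = (-1, 3)
Constraint values g_i(x) = a_i^T x - b_i:
  g_1((1, -3)) = -3
Stationarity residual: grad f(x) + sum_i lambda_i a_i = (0, 0)
  -> stationarity OK
Primal feasibility (all g_i <= 0): OK
Dual feasibility (all lambda_i >= 0): OK
Complementary slackness (lambda_i * g_i(x) = 0 for all i): FAILS

Verdict: the first failing condition is complementary_slackness -> comp.

comp


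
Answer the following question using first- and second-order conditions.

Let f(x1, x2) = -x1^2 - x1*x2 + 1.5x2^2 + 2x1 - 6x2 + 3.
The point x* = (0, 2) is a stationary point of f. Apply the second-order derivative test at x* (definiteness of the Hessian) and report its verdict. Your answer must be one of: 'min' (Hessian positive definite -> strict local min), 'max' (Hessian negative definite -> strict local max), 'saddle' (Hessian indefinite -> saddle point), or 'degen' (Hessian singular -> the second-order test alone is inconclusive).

Compute the Hessian H = grad^2 f:
  H = [[-2, -1], [-1, 3]]
Verify stationarity: grad f(x*) = H x* + g = (0, 0).
Eigenvalues of H: -2.1926, 3.1926.
Eigenvalues have mixed signs, so H is indefinite -> x* is a saddle point.

saddle


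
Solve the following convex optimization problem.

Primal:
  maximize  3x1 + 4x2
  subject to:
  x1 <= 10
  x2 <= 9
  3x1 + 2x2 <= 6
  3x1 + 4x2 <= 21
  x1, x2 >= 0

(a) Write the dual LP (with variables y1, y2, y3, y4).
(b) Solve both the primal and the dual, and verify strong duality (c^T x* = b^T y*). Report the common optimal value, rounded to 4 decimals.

The standard primal-dual pair for 'max c^T x s.t. A x <= b, x >= 0' is:
  Dual:  min b^T y  s.t.  A^T y >= c,  y >= 0.

So the dual LP is:
  minimize  10y1 + 9y2 + 6y3 + 21y4
  subject to:
    y1 + 3y3 + 3y4 >= 3
    y2 + 2y3 + 4y4 >= 4
    y1, y2, y3, y4 >= 0

Solving the primal: x* = (0, 3).
  primal value c^T x* = 12.
Solving the dual: y* = (0, 0, 2, 0).
  dual value b^T y* = 12.
Strong duality: c^T x* = b^T y*. Confirmed.

12


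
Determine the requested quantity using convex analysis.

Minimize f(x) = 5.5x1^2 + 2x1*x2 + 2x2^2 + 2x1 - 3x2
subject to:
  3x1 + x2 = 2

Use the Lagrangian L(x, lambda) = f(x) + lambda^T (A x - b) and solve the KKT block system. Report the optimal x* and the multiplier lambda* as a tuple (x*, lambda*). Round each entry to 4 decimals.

Form the Lagrangian:
  L(x, lambda) = (1/2) x^T Q x + c^T x + lambda^T (A x - b)
Stationarity (grad_x L = 0): Q x + c + A^T lambda = 0.
Primal feasibility: A x = b.

This gives the KKT block system:
  [ Q   A^T ] [ x     ]   [-c ]
  [ A    0  ] [ lambda ] = [ b ]

Solving the linear system:
  x*      = (0.2571, 1.2286)
  lambda* = (-2.4286)
  f(x*)   = 0.8429

x* = (0.2571, 1.2286), lambda* = (-2.4286)


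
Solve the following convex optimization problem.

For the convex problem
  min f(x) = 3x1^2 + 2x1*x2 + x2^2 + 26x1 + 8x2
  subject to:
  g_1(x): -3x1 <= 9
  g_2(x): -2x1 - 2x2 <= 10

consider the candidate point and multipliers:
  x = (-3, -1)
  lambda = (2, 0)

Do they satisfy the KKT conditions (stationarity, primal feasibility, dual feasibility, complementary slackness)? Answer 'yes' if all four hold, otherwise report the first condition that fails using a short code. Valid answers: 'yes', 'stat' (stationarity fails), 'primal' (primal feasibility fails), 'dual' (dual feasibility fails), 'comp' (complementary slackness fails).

Gradient of f: grad f(x) = Q x + c = (6, 0)
Constraint values g_i(x) = a_i^T x - b_i:
  g_1((-3, -1)) = 0
  g_2((-3, -1)) = -2
Stationarity residual: grad f(x) + sum_i lambda_i a_i = (0, 0)
  -> stationarity OK
Primal feasibility (all g_i <= 0): OK
Dual feasibility (all lambda_i >= 0): OK
Complementary slackness (lambda_i * g_i(x) = 0 for all i): OK

Verdict: yes, KKT holds.

yes


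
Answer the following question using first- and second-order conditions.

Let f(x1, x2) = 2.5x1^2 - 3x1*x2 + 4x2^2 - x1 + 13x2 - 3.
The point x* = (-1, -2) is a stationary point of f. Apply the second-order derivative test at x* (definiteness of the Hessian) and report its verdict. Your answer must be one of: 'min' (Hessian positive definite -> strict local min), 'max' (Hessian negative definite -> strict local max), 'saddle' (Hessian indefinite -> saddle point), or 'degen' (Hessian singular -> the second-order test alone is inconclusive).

Compute the Hessian H = grad^2 f:
  H = [[5, -3], [-3, 8]]
Verify stationarity: grad f(x*) = H x* + g = (0, 0).
Eigenvalues of H: 3.1459, 9.8541.
Both eigenvalues > 0, so H is positive definite -> x* is a strict local min.

min


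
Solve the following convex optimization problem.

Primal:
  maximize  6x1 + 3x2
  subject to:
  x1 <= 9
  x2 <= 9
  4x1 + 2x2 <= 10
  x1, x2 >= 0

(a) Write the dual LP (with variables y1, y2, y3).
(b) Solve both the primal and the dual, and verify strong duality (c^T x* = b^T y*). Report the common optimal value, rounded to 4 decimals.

The standard primal-dual pair for 'max c^T x s.t. A x <= b, x >= 0' is:
  Dual:  min b^T y  s.t.  A^T y >= c,  y >= 0.

So the dual LP is:
  minimize  9y1 + 9y2 + 10y3
  subject to:
    y1 + 4y3 >= 6
    y2 + 2y3 >= 3
    y1, y2, y3 >= 0

Solving the primal: x* = (2.5, 0).
  primal value c^T x* = 15.
Solving the dual: y* = (0, 0, 1.5).
  dual value b^T y* = 15.
Strong duality: c^T x* = b^T y*. Confirmed.

15


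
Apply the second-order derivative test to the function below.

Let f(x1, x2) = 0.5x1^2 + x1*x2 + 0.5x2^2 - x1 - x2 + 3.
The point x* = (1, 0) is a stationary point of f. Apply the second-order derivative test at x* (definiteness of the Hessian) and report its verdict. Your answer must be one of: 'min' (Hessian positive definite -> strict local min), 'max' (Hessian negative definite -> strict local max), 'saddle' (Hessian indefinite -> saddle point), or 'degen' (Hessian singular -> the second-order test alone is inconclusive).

Compute the Hessian H = grad^2 f:
  H = [[1, 1], [1, 1]]
Verify stationarity: grad f(x*) = H x* + g = (0, 0).
Eigenvalues of H: 0, 2.
H has a zero eigenvalue (singular; positive semidefinite but not definite), so H is neither positive definite, negative definite, nor indefinite. The second-order test alone is inconclusive -> degen.
(Indeed, f is constant along the null direction of H through x*, so x* is not a strict local extremum.)

degen


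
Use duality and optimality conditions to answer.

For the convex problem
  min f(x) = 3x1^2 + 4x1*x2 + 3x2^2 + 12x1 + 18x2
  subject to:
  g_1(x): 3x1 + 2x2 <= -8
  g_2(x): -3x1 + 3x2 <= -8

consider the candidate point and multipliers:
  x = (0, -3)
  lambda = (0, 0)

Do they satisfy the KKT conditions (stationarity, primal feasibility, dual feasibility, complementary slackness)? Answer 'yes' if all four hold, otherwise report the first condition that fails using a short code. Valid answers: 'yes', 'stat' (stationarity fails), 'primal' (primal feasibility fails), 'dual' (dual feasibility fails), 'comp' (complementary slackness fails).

Gradient of f: grad f(x) = Q x + c = (0, 0)
Constraint values g_i(x) = a_i^T x - b_i:
  g_1((0, -3)) = 2
  g_2((0, -3)) = -1
Stationarity residual: grad f(x) + sum_i lambda_i a_i = (0, 0)
  -> stationarity OK
Primal feasibility (all g_i <= 0): FAILS
Dual feasibility (all lambda_i >= 0): OK
Complementary slackness (lambda_i * g_i(x) = 0 for all i): OK

Verdict: the first failing condition is primal_feasibility -> primal.

primal


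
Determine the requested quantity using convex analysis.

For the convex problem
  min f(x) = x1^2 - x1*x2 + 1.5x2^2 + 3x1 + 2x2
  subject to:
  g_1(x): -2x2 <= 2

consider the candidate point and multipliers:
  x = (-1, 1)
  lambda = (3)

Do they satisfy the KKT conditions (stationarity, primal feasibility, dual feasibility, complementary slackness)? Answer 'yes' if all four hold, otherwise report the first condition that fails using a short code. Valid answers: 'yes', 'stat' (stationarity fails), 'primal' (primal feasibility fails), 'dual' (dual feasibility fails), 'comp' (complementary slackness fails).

Gradient of f: grad f(x) = Q x + c = (0, 6)
Constraint values g_i(x) = a_i^T x - b_i:
  g_1((-1, 1)) = -4
Stationarity residual: grad f(x) + sum_i lambda_i a_i = (0, 0)
  -> stationarity OK
Primal feasibility (all g_i <= 0): OK
Dual feasibility (all lambda_i >= 0): OK
Complementary slackness (lambda_i * g_i(x) = 0 for all i): FAILS

Verdict: the first failing condition is complementary_slackness -> comp.

comp


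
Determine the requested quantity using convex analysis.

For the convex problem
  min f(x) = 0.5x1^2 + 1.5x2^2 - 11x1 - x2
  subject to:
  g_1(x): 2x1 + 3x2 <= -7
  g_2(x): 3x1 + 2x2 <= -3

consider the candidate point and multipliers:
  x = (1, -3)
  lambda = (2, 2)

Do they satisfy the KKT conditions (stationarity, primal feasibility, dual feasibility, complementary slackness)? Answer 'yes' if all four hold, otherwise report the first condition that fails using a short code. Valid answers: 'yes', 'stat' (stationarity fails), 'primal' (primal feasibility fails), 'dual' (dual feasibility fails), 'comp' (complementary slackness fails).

Gradient of f: grad f(x) = Q x + c = (-10, -10)
Constraint values g_i(x) = a_i^T x - b_i:
  g_1((1, -3)) = 0
  g_2((1, -3)) = 0
Stationarity residual: grad f(x) + sum_i lambda_i a_i = (0, 0)
  -> stationarity OK
Primal feasibility (all g_i <= 0): OK
Dual feasibility (all lambda_i >= 0): OK
Complementary slackness (lambda_i * g_i(x) = 0 for all i): OK

Verdict: yes, KKT holds.

yes


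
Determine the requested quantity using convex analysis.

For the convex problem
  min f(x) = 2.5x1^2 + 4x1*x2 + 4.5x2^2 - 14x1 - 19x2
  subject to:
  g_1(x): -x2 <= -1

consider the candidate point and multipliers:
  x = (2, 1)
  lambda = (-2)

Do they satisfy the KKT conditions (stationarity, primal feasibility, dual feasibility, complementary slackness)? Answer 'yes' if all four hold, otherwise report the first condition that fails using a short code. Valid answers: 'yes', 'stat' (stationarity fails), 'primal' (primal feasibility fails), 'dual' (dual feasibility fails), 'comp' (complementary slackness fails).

Gradient of f: grad f(x) = Q x + c = (0, -2)
Constraint values g_i(x) = a_i^T x - b_i:
  g_1((2, 1)) = 0
Stationarity residual: grad f(x) + sum_i lambda_i a_i = (0, 0)
  -> stationarity OK
Primal feasibility (all g_i <= 0): OK
Dual feasibility (all lambda_i >= 0): FAILS
Complementary slackness (lambda_i * g_i(x) = 0 for all i): OK

Verdict: the first failing condition is dual_feasibility -> dual.

dual
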